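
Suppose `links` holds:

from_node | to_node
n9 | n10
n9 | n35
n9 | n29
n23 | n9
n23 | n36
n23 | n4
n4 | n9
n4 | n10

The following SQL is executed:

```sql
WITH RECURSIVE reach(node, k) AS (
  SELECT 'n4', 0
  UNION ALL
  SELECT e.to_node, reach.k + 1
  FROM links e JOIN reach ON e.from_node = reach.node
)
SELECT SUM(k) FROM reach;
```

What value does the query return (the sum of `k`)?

Base: (n4, k=0).
Iteration 1: edges from {n4} -> (n10, k=1), (n9, k=1).
Iteration 2: edges from {n10,n9} -> (n10, k=2), (n29, k=2), (n35, k=2).
Iteration 3: no outgoing edges from {n10,n29,n35}; recursion stops.
SUM(k) = 0 + 1 + 1 + 2 + 2 + 2 = 8.

8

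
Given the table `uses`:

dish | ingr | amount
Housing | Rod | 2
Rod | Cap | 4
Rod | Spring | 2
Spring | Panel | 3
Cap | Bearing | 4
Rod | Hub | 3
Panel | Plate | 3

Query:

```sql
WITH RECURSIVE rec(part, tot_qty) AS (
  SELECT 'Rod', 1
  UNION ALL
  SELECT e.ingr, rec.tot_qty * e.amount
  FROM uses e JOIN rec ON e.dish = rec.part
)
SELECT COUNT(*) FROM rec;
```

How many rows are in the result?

7

Base: (Rod, tot_qty=1).
Iteration 1: components of {Rod} -> Cap = 1*4 = 4, Hub = 1*3 = 3, Spring = 1*2 = 2.
Iteration 2: components of {Cap,Hub,Spring} -> Bearing = 4*4 = 16, Panel = 2*3 = 6.
Iteration 3: components of {Bearing,Panel} -> Plate = 6*3 = 18.
Iteration 4: no further components; recursion stops.
Total rows emitted: 7.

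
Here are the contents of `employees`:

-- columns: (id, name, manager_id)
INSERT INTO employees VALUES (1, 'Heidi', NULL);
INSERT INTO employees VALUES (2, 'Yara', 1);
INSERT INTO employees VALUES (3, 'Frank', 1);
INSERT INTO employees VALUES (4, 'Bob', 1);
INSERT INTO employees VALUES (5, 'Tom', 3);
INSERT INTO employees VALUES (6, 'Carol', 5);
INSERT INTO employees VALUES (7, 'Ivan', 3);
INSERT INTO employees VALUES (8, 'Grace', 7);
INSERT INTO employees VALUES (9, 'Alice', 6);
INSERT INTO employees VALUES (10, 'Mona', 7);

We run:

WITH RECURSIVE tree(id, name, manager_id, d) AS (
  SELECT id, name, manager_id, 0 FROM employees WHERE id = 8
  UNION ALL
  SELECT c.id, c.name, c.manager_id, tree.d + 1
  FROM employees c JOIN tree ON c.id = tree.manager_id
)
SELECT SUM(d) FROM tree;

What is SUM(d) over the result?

Base: id=8 (Grace), manager_id=7, d 0.
Iteration 1: join on id=7 -> Ivan (id 7, manager_id=3, d 1).
Iteration 2: join on id=3 -> Frank (id 3, manager_id=1, d 2).
Iteration 3: join on id=1 -> Heidi (id 1, manager_id=NULL, d 3).
Iteration 4: manager_id is NULL; no match; recursion stops.
SUM(d) = 0 + 1 + 2 + 3 = 6.

6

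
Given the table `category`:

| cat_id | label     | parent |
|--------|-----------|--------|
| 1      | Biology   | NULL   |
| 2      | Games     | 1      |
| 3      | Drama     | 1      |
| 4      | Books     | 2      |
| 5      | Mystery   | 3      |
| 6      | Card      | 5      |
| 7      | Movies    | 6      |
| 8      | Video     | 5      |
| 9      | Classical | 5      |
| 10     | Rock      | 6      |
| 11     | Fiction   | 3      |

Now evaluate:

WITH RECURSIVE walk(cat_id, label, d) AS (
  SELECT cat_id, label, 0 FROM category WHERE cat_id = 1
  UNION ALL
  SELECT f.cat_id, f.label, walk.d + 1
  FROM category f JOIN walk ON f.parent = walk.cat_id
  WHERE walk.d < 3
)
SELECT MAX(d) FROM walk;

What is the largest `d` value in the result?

3

Base: cat_id=1 (Biology) at d 0.
Iteration 1: rows with parent in {1} -> Games (id 2, d 1), Drama (id 3, d 1).
Iteration 2: rows with parent in {2,3} -> Books (id 4, d 2), Mystery (id 5, d 2), Fiction (id 11, d 2).
Iteration 3: rows with parent in {4,5,11} -> Card (id 6, d 3), Video (id 8, d 3), Classical (id 9, d 3).
Iteration 4: d < 3 fails for all current rows; recursion stops.
d values: 0, 1, 1, 2, 2, 2, 3, 3, 3; the maximum is 3.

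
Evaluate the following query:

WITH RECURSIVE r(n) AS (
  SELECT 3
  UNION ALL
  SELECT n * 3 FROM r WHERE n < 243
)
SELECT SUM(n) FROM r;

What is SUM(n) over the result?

Base: n=3.
Iteration 1: 3 < 243 holds -> n = 3 * 3 = 9.
Iteration 2: 9 < 243 holds -> n = 9 * 3 = 27.
Iteration 3: 27 < 243 holds -> n = 27 * 3 = 81.
Iteration 4: 81 < 243 holds -> n = 81 * 3 = 243.
Iteration 5: 243 < 243 fails; recursion stops.
SUM(n) = 3 + 9 + 27 + 81 + 243 = 363.

363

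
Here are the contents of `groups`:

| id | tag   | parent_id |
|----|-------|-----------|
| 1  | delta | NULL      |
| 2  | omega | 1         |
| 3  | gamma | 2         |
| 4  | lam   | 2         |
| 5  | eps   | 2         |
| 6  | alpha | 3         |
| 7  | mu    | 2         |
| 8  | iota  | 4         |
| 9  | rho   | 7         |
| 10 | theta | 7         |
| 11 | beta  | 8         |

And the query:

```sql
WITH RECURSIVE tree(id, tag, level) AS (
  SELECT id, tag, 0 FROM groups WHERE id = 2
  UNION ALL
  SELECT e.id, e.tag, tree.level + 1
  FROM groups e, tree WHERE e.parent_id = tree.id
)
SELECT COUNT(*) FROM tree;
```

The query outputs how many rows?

10

Base: id=2 (omega) at level 0.
Iteration 1: rows with parent_id in {2} -> gamma (id 3, level 1), lam (id 4, level 1), eps (id 5, level 1), mu (id 7, level 1).
Iteration 2: rows with parent_id in {3,4,5,7} -> alpha (id 6, level 2), iota (id 8, level 2), rho (id 9, level 2), theta (id 10, level 2).
Iteration 3: rows with parent_id in {6,8,9,10} -> beta (id 11, level 3).
Iteration 4: no rows with parent_id in {11}; recursion stops.
Total rows emitted: 10.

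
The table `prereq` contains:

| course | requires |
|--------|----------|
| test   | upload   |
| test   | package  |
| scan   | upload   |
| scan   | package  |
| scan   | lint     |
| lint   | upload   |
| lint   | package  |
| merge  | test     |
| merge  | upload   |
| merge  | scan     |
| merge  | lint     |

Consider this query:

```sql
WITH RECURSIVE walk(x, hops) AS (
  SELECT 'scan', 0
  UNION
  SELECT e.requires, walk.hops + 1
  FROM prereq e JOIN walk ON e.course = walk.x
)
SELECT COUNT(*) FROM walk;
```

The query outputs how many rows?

6

Base: (scan, hops=0).
Iteration 1: edges from {scan} -> (lint, hops=1), (package, hops=1), (upload, hops=1).
Iteration 2: edges from {lint,package,upload} -> (package, hops=2), (upload, hops=2).
Iteration 3: no outgoing edges from {package,upload}; recursion stops.
Total rows emitted: 6.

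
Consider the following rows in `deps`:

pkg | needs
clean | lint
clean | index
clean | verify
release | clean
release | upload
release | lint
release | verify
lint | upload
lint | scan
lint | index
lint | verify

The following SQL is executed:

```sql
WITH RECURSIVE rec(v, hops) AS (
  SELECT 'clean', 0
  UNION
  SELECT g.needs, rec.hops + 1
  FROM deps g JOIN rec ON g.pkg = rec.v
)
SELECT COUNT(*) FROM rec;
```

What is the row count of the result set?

8

Base: (clean, hops=0).
Iteration 1: edges from {clean} -> (index, hops=1), (lint, hops=1), (verify, hops=1).
Iteration 2: edges from {index,lint,verify} -> (index, hops=2), (scan, hops=2), (upload, hops=2), (verify, hops=2).
Iteration 3: no outgoing edges from {index,scan,upload,verify}; recursion stops.
Total rows emitted: 8.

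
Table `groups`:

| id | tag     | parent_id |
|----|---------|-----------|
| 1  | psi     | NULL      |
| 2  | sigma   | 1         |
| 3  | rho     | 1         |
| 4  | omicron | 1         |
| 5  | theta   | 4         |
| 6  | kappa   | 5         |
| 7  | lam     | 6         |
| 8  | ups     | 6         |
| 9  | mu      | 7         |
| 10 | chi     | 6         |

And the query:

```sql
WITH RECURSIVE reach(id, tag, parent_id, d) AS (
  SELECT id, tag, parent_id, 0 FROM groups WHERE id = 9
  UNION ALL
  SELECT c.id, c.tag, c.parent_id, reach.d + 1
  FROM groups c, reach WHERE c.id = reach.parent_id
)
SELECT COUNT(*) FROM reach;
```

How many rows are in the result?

Base: id=9 (mu), parent_id=7, d 0.
Iteration 1: join on id=7 -> lam (id 7, parent_id=6, d 1).
Iteration 2: join on id=6 -> kappa (id 6, parent_id=5, d 2).
Iteration 3: join on id=5 -> theta (id 5, parent_id=4, d 3).
Iteration 4: join on id=4 -> omicron (id 4, parent_id=1, d 4).
Iteration 5: join on id=1 -> psi (id 1, parent_id=NULL, d 5).
Iteration 6: parent_id is NULL; no match; recursion stops.
Total rows emitted: 6.

6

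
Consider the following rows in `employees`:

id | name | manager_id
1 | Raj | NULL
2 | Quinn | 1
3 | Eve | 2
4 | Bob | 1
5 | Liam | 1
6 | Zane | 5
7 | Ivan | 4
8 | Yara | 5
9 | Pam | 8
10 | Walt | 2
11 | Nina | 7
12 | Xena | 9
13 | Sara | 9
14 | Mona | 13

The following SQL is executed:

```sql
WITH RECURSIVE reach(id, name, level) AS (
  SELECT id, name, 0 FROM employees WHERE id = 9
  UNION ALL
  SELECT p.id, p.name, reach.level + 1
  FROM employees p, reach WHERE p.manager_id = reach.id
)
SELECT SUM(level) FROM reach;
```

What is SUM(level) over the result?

4

Base: id=9 (Pam) at level 0.
Iteration 1: rows with manager_id in {9} -> Xena (id 12, level 1), Sara (id 13, level 1).
Iteration 2: rows with manager_id in {12,13} -> Mona (id 14, level 2).
Iteration 3: no rows with manager_id in {14}; recursion stops.
SUM(level) = 0 + 1 + 1 + 2 = 4.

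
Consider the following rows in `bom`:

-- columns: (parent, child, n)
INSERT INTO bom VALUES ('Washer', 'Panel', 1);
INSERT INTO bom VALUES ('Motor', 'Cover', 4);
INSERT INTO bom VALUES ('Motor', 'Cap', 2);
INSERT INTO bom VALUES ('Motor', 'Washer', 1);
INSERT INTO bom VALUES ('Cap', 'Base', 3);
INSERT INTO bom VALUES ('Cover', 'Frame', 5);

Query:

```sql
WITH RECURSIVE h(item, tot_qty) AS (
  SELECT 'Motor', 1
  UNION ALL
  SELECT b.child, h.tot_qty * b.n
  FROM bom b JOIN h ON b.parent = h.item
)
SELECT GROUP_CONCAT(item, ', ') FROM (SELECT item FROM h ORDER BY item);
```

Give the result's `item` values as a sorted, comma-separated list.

Base, Cap, Cover, Frame, Motor, Panel, Washer

Base: (Motor, tot_qty=1).
Iteration 1: components of {Motor} -> Cap = 1*2 = 2, Cover = 1*4 = 4, Washer = 1*1 = 1.
Iteration 2: components of {Cap,Cover,Washer} -> Base = 2*3 = 6, Frame = 4*5 = 20, Panel = 1*1 = 1.
Iteration 3: no further components; recursion stops.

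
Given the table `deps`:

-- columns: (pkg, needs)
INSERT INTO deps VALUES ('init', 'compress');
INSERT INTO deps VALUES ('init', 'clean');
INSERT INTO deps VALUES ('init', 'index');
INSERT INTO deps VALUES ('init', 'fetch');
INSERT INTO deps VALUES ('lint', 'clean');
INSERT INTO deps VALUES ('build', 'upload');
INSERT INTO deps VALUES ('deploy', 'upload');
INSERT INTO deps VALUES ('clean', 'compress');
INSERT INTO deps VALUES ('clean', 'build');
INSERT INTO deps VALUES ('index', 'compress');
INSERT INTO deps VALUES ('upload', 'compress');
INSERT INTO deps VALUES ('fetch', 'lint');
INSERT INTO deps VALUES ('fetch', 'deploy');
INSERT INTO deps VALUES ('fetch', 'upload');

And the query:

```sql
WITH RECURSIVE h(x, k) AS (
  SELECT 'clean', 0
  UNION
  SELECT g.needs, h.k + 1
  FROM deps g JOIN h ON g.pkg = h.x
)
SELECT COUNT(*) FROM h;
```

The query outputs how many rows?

Base: (clean, k=0).
Iteration 1: edges from {clean} -> (build, k=1), (compress, k=1).
Iteration 2: edges from {build,compress} -> (upload, k=2).
Iteration 3: edges from {upload} -> (compress, k=3).
Iteration 4: no outgoing edges from {compress}; recursion stops.
Total rows emitted: 5.

5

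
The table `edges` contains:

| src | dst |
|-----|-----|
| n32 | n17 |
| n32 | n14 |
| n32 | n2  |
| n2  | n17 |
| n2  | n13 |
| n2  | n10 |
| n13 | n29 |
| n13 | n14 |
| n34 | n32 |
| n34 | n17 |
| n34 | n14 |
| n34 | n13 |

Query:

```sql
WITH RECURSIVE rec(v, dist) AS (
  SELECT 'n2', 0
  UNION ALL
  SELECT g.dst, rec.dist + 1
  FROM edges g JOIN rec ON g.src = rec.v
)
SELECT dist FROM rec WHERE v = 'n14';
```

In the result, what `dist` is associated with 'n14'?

2

Base: (n2, dist=0).
Iteration 1: edges from {n2} -> (n10, dist=1), (n13, dist=1), (n17, dist=1).
Iteration 2: edges from {n10,n13,n17} -> (n14, dist=2), (n29, dist=2).
Iteration 3: no outgoing edges from {n14,n29}; recursion stops.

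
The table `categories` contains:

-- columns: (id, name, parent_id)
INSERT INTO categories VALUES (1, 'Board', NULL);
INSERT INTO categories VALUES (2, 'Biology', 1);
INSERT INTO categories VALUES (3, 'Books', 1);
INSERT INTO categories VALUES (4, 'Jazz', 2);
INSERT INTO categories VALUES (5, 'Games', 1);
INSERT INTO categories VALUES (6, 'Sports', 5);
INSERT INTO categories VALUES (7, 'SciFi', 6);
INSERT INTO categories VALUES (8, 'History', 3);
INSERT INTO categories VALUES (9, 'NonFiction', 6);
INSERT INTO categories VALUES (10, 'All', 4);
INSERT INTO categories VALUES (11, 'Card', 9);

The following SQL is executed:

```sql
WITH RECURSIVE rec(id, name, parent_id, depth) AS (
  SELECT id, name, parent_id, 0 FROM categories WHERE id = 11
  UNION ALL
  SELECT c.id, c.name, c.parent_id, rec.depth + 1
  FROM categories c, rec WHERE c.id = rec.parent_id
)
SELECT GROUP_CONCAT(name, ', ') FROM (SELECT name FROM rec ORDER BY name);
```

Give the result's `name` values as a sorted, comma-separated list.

Board, Card, Games, NonFiction, Sports

Base: id=11 (Card), parent_id=9, depth 0.
Iteration 1: join on id=9 -> NonFiction (id 9, parent_id=6, depth 1).
Iteration 2: join on id=6 -> Sports (id 6, parent_id=5, depth 2).
Iteration 3: join on id=5 -> Games (id 5, parent_id=1, depth 3).
Iteration 4: join on id=1 -> Board (id 1, parent_id=NULL, depth 4).
Iteration 5: parent_id is NULL; no match; recursion stops.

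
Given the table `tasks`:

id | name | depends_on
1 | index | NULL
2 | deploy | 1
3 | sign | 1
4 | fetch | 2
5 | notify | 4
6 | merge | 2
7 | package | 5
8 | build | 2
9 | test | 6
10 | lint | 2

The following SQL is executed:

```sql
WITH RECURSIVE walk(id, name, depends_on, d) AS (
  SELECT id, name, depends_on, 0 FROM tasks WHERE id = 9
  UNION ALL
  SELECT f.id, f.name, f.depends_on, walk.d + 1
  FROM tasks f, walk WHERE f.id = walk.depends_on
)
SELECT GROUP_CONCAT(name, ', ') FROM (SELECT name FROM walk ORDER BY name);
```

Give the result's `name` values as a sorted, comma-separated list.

Base: id=9 (test), depends_on=6, d 0.
Iteration 1: join on id=6 -> merge (id 6, depends_on=2, d 1).
Iteration 2: join on id=2 -> deploy (id 2, depends_on=1, d 2).
Iteration 3: join on id=1 -> index (id 1, depends_on=NULL, d 3).
Iteration 4: depends_on is NULL; no match; recursion stops.

deploy, index, merge, test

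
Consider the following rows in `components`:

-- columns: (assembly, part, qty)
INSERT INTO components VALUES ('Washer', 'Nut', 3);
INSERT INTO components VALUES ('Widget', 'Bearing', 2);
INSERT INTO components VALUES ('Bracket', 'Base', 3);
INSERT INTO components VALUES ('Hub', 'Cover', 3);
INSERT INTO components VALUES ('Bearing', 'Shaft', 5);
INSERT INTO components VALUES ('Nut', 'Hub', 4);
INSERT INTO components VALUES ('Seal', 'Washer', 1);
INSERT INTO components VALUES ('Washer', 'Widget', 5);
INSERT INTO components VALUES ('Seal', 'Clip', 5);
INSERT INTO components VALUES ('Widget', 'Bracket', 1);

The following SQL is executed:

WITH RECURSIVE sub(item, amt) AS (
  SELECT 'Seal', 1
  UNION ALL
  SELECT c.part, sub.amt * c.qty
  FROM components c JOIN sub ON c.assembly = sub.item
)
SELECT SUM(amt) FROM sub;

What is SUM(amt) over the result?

143

Base: (Seal, amt=1).
Iteration 1: components of {Seal} -> Clip = 1*5 = 5, Washer = 1*1 = 1.
Iteration 2: components of {Clip,Washer} -> Nut = 1*3 = 3, Widget = 1*5 = 5.
Iteration 3: components of {Nut,Widget} -> Bearing = 5*2 = 10, Bracket = 5*1 = 5, Hub = 3*4 = 12.
Iteration 4: components of {Bearing,Bracket,Hub} -> Base = 5*3 = 15, Cover = 12*3 = 36, Shaft = 10*5 = 50.
Iteration 5: no further components; recursion stops.
SUM(amt) = 1 + 5 + 1 + 5 + 3 + 5 + 10 + 12 + 15 + 50 + 36 = 143.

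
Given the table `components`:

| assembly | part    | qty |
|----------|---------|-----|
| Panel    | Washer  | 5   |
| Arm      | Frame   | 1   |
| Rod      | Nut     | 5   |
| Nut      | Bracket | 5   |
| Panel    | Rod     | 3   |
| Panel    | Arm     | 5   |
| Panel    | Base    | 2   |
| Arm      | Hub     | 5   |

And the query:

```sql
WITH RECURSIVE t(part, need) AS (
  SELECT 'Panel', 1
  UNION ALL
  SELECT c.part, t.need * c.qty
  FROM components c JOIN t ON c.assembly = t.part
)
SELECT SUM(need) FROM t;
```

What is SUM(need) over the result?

136

Base: (Panel, need=1).
Iteration 1: components of {Panel} -> Arm = 1*5 = 5, Base = 1*2 = 2, Rod = 1*3 = 3, Washer = 1*5 = 5.
Iteration 2: components of {Arm,Base,Rod,Washer} -> Frame = 5*1 = 5, Hub = 5*5 = 25, Nut = 3*5 = 15.
Iteration 3: components of {Frame,Hub,Nut} -> Bracket = 15*5 = 75.
Iteration 4: no further components; recursion stops.
SUM(need) = 1 + 2 + 5 + 5 + 3 + 25 + 5 + 15 + 75 = 136.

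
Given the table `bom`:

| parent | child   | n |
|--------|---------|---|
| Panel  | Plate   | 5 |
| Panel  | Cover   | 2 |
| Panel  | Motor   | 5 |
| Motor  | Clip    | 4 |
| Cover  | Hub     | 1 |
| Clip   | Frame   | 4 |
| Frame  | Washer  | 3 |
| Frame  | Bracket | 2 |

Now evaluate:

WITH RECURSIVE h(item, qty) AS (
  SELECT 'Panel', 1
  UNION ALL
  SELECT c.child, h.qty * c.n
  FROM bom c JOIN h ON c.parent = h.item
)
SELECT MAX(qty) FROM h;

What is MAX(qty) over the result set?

Base: (Panel, qty=1).
Iteration 1: components of {Panel} -> Cover = 1*2 = 2, Motor = 1*5 = 5, Plate = 1*5 = 5.
Iteration 2: components of {Cover,Motor,Plate} -> Clip = 5*4 = 20, Hub = 2*1 = 2.
Iteration 3: components of {Clip,Hub} -> Frame = 20*4 = 80.
Iteration 4: components of {Frame} -> Bracket = 80*2 = 160, Washer = 80*3 = 240.
Iteration 5: no further components; recursion stops.
qty values: 1, 5, 2, 5, 2, 20, 80, 240, 160; the maximum is 240.

240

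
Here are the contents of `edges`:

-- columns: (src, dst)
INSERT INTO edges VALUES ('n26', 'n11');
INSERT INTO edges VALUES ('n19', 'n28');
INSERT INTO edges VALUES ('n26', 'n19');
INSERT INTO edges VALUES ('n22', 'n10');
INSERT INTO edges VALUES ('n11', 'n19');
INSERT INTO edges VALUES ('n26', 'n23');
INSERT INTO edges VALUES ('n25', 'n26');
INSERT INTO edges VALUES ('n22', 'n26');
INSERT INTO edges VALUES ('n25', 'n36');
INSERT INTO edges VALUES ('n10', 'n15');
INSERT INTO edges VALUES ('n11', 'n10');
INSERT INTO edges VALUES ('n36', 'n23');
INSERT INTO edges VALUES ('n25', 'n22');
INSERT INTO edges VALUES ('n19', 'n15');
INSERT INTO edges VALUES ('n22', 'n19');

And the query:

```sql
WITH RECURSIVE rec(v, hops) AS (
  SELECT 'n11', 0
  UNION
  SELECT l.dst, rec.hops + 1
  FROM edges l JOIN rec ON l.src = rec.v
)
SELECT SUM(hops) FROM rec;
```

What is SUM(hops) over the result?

Base: (n11, hops=0).
Iteration 1: edges from {n11} -> (n10, hops=1), (n19, hops=1).
Iteration 2: edges from {n10,n19} -> (n15, hops=2), (n28, hops=2). [UNION drops 1 duplicate row(s)]
Iteration 3: no outgoing edges from {n15,n28}; recursion stops.
SUM(hops) = 0 + 1 + 1 + 2 + 2 = 6.

6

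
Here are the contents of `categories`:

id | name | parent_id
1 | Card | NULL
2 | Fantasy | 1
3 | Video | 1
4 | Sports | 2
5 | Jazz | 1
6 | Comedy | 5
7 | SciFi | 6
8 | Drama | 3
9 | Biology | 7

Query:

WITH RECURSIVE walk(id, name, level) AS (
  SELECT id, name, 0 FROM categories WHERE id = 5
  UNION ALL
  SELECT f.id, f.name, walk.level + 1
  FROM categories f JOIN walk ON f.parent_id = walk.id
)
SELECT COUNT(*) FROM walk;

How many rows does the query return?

Base: id=5 (Jazz) at level 0.
Iteration 1: rows with parent_id in {5} -> Comedy (id 6, level 1).
Iteration 2: rows with parent_id in {6} -> SciFi (id 7, level 2).
Iteration 3: rows with parent_id in {7} -> Biology (id 9, level 3).
Iteration 4: no rows with parent_id in {9}; recursion stops.
Total rows emitted: 4.

4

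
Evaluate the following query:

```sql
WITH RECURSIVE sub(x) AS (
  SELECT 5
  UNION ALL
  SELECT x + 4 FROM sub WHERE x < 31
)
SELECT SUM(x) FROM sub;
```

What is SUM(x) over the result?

Base: x=5.
Iteration 1: 5 < 31 holds -> x = 5 + 4 = 9.
Iteration 2: 9 < 31 holds -> x = 9 + 4 = 13.
Iteration 3: 13 < 31 holds -> x = 13 + 4 = 17.
Iteration 4: 17 < 31 holds -> x = 17 + 4 = 21.
Iteration 5: 21 < 31 holds -> x = 21 + 4 = 25.
Iteration 6: 25 < 31 holds -> x = 25 + 4 = 29.
Iteration 7: 29 < 31 holds -> x = 29 + 4 = 33.
Iteration 8: 33 < 31 fails; recursion stops.
SUM(x) = 5 + 9 + 13 + 17 + 21 + 25 + 29 + 33 = 152.

152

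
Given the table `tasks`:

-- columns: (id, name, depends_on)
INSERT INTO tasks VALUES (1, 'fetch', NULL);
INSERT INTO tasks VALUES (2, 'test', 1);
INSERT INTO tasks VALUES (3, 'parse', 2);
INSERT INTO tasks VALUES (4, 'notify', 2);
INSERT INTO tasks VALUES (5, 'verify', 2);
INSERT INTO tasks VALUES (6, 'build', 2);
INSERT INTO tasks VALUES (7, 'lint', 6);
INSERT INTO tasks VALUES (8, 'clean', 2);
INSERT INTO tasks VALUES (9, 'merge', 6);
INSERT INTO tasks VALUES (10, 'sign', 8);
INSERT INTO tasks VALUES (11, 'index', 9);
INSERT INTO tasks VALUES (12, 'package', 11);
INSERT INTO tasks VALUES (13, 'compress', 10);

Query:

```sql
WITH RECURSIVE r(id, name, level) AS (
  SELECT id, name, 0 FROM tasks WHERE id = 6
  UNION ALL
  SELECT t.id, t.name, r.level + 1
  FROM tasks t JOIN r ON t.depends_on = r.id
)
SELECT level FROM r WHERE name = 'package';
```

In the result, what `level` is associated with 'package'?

3

Base: id=6 (build) at level 0.
Iteration 1: rows with depends_on in {6} -> lint (id 7, level 1), merge (id 9, level 1).
Iteration 2: rows with depends_on in {7,9} -> index (id 11, level 2).
Iteration 3: rows with depends_on in {11} -> package (id 12, level 3).
Iteration 4: no rows with depends_on in {12}; recursion stops.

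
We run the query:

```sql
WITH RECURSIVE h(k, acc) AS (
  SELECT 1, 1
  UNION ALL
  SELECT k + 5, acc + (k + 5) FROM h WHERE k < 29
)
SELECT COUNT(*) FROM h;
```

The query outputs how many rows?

Base: k=1, acc=1.
Iteration 1: 1 < 29 holds -> k = 1 + 5 = 6, acc = 1 + 6 = 7.
Iteration 2: 6 < 29 holds -> k = 6 + 5 = 11, acc = 7 + 11 = 18.
Iteration 3: 11 < 29 holds -> k = 11 + 5 = 16, acc = 18 + 16 = 34.
Iteration 4: 16 < 29 holds -> k = 16 + 5 = 21, acc = 34 + 21 = 55.
Iteration 5: 21 < 29 holds -> k = 21 + 5 = 26, acc = 55 + 26 = 81.
Iteration 6: 26 < 29 holds -> k = 26 + 5 = 31, acc = 81 + 31 = 112.
Iteration 7: 31 < 29 fails; recursion stops.
Total rows emitted: 7.

7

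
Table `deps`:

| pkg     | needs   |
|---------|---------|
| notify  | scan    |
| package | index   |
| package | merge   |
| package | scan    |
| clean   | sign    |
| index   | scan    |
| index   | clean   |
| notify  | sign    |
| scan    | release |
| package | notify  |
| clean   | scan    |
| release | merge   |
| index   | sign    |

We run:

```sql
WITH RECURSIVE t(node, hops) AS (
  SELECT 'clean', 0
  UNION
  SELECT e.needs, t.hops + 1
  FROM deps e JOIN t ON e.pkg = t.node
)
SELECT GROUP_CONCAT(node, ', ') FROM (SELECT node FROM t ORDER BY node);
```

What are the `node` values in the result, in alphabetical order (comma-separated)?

clean, merge, release, scan, sign

Base: (clean, hops=0).
Iteration 1: edges from {clean} -> (scan, hops=1), (sign, hops=1).
Iteration 2: edges from {scan,sign} -> (release, hops=2).
Iteration 3: edges from {release} -> (merge, hops=3).
Iteration 4: no outgoing edges from {merge}; recursion stops.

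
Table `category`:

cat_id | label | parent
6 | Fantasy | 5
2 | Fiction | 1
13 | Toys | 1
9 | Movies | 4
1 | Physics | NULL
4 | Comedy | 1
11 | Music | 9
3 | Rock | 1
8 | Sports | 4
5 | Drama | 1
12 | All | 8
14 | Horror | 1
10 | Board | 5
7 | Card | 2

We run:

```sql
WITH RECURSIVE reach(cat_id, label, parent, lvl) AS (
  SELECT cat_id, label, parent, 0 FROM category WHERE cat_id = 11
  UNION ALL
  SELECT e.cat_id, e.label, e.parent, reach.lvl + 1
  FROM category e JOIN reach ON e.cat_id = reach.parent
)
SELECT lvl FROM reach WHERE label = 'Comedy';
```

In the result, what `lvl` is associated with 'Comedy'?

2

Base: cat_id=11 (Music), parent=9, lvl 0.
Iteration 1: join on cat_id=9 -> Movies (id 9, parent=4, lvl 1).
Iteration 2: join on cat_id=4 -> Comedy (id 4, parent=1, lvl 2).
Iteration 3: join on cat_id=1 -> Physics (id 1, parent=NULL, lvl 3).
Iteration 4: parent is NULL; no match; recursion stops.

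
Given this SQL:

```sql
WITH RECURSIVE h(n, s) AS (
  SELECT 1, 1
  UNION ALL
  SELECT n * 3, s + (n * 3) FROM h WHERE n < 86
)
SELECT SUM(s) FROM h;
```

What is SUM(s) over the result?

Base: n=1, s=1.
Iteration 1: 1 < 86 holds -> n = 1 * 3 = 3, s = 1 + 3 = 4.
Iteration 2: 3 < 86 holds -> n = 3 * 3 = 9, s = 4 + 9 = 13.
Iteration 3: 9 < 86 holds -> n = 9 * 3 = 27, s = 13 + 27 = 40.
Iteration 4: 27 < 86 holds -> n = 27 * 3 = 81, s = 40 + 81 = 121.
Iteration 5: 81 < 86 holds -> n = 81 * 3 = 243, s = 121 + 243 = 364.
Iteration 6: 243 < 86 fails; recursion stops.
SUM(s) = 1 + 4 + 13 + 40 + 121 + 364 = 543.

543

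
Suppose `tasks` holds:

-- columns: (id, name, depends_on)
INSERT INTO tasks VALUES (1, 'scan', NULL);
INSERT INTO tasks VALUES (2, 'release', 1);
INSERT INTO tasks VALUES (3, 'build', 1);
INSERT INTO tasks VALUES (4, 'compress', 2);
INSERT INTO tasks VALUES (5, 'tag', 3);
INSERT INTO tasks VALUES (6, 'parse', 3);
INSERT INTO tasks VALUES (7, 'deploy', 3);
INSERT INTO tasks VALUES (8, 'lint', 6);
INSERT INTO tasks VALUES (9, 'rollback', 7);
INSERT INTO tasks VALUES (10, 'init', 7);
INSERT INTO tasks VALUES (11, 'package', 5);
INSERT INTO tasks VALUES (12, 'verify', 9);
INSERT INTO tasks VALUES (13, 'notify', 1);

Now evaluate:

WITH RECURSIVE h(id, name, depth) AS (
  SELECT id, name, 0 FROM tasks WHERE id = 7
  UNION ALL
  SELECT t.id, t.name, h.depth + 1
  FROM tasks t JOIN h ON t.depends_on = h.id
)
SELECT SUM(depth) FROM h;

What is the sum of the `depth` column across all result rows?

4

Base: id=7 (deploy) at depth 0.
Iteration 1: rows with depends_on in {7} -> rollback (id 9, depth 1), init (id 10, depth 1).
Iteration 2: rows with depends_on in {9,10} -> verify (id 12, depth 2).
Iteration 3: no rows with depends_on in {12}; recursion stops.
SUM(depth) = 0 + 1 + 1 + 2 = 4.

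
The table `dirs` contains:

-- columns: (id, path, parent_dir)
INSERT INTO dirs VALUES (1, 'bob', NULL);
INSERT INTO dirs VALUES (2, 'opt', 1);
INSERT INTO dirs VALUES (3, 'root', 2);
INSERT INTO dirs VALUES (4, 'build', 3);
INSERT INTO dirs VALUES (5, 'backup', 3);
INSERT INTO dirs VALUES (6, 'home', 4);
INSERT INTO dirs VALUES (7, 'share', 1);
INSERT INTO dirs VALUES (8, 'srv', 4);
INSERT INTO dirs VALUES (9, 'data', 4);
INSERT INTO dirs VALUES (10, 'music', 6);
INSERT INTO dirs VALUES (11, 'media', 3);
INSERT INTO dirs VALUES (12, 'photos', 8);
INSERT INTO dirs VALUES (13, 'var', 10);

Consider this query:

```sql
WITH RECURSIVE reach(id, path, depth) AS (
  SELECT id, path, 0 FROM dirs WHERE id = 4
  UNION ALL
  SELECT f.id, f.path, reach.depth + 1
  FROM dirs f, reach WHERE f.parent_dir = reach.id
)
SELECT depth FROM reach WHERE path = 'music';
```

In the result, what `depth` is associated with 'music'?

2

Base: id=4 (build) at depth 0.
Iteration 1: rows with parent_dir in {4} -> home (id 6, depth 1), srv (id 8, depth 1), data (id 9, depth 1).
Iteration 2: rows with parent_dir in {6,8,9} -> music (id 10, depth 2), photos (id 12, depth 2).
Iteration 3: rows with parent_dir in {10,12} -> var (id 13, depth 3).
Iteration 4: no rows with parent_dir in {13}; recursion stops.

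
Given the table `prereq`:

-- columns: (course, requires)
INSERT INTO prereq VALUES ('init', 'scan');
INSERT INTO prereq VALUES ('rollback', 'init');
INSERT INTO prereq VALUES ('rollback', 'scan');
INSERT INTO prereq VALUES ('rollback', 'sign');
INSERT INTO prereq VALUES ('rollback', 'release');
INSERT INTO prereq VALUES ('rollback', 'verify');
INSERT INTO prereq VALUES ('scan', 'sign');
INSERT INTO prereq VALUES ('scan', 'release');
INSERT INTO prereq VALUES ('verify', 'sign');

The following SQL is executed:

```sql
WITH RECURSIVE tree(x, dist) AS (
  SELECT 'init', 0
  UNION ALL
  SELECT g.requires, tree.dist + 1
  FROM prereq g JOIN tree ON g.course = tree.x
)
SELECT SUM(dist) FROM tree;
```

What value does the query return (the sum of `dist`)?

5

Base: (init, dist=0).
Iteration 1: edges from {init} -> (scan, dist=1).
Iteration 2: edges from {scan} -> (release, dist=2), (sign, dist=2).
Iteration 3: no outgoing edges from {release,sign}; recursion stops.
SUM(dist) = 0 + 1 + 2 + 2 = 5.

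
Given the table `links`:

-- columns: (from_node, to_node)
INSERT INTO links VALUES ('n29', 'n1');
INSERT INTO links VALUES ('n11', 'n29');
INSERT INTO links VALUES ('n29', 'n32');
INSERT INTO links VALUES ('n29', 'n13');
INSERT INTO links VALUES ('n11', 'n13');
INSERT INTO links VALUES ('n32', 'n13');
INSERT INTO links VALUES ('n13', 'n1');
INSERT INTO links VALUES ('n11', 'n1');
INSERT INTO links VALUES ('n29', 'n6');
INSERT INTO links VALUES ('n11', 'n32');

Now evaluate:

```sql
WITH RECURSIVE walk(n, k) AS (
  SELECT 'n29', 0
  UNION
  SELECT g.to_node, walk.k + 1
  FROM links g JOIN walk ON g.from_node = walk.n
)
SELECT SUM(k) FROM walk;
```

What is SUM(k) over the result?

11

Base: (n29, k=0).
Iteration 1: edges from {n29} -> (n1, k=1), (n13, k=1), (n32, k=1), (n6, k=1).
Iteration 2: edges from {n1,n13,n32,n6} -> (n1, k=2), (n13, k=2).
Iteration 3: edges from {n1,n13} -> (n1, k=3).
Iteration 4: no outgoing edges from {n1}; recursion stops.
SUM(k) = 0 + 1 + 1 + 1 + 1 + 2 + 2 + 3 = 11.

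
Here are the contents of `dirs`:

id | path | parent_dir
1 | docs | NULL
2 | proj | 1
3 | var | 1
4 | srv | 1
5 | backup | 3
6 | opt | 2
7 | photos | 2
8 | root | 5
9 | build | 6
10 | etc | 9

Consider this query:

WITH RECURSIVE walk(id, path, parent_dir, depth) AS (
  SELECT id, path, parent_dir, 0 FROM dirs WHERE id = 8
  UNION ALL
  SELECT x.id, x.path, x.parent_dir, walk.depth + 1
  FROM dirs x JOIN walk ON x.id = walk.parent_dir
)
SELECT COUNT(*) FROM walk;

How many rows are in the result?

4

Base: id=8 (root), parent_dir=5, depth 0.
Iteration 1: join on id=5 -> backup (id 5, parent_dir=3, depth 1).
Iteration 2: join on id=3 -> var (id 3, parent_dir=1, depth 2).
Iteration 3: join on id=1 -> docs (id 1, parent_dir=NULL, depth 3).
Iteration 4: parent_dir is NULL; no match; recursion stops.
Total rows emitted: 4.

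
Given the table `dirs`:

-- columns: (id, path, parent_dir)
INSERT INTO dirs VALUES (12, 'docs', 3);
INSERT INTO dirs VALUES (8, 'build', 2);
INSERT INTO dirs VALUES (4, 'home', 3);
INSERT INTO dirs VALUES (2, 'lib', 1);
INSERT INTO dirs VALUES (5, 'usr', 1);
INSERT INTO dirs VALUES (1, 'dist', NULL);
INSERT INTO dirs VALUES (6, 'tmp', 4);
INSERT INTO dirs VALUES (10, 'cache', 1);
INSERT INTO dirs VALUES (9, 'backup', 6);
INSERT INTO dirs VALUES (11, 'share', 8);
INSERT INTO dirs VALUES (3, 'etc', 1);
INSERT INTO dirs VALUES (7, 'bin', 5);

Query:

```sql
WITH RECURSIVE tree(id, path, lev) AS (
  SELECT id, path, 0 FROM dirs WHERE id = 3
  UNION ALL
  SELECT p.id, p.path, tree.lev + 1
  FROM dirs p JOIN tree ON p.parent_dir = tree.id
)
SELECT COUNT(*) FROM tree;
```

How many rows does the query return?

5

Base: id=3 (etc) at lev 0.
Iteration 1: rows with parent_dir in {3} -> home (id 4, lev 1), docs (id 12, lev 1).
Iteration 2: rows with parent_dir in {4,12} -> tmp (id 6, lev 2).
Iteration 3: rows with parent_dir in {6} -> backup (id 9, lev 3).
Iteration 4: no rows with parent_dir in {9}; recursion stops.
Total rows emitted: 5.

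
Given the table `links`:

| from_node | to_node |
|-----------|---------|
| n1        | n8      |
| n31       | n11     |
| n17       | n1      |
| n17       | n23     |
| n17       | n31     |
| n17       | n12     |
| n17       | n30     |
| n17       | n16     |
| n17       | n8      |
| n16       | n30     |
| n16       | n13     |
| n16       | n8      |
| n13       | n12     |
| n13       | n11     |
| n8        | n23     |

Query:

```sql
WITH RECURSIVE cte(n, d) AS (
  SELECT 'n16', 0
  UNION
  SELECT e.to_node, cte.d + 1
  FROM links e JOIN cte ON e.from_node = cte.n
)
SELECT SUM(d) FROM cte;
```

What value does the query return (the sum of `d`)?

9

Base: (n16, d=0).
Iteration 1: edges from {n16} -> (n13, d=1), (n30, d=1), (n8, d=1).
Iteration 2: edges from {n13,n30,n8} -> (n11, d=2), (n12, d=2), (n23, d=2).
Iteration 3: no outgoing edges from {n11,n12,n23}; recursion stops.
SUM(d) = 0 + 1 + 1 + 1 + 2 + 2 + 2 = 9.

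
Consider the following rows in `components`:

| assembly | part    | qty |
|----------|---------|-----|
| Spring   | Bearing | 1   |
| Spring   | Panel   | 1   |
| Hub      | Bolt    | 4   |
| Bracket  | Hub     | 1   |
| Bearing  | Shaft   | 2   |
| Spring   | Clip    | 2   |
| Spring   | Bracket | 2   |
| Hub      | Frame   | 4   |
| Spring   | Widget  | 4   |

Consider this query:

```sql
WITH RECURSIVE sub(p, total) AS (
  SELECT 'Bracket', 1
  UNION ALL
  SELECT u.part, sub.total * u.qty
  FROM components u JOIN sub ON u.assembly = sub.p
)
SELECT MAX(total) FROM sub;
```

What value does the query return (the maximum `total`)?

4

Base: (Bracket, total=1).
Iteration 1: components of {Bracket} -> Hub = 1*1 = 1.
Iteration 2: components of {Hub} -> Bolt = 1*4 = 4, Frame = 1*4 = 4.
Iteration 3: no further components; recursion stops.
total values: 1, 1, 4, 4; the maximum is 4.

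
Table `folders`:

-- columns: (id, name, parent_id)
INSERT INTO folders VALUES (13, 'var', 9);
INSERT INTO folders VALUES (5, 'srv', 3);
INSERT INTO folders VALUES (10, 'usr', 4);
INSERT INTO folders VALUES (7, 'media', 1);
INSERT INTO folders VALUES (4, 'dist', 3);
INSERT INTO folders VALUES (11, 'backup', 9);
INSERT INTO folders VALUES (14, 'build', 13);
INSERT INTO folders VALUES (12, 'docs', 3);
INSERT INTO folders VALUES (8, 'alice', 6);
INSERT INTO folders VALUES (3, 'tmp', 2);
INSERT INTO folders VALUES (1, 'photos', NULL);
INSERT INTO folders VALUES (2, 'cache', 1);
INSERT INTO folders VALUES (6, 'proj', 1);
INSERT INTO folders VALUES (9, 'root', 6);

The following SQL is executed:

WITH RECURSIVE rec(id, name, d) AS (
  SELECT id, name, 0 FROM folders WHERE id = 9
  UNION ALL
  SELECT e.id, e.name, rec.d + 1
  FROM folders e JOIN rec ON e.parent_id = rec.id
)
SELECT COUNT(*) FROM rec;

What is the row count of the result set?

4

Base: id=9 (root) at d 0.
Iteration 1: rows with parent_id in {9} -> backup (id 11, d 1), var (id 13, d 1).
Iteration 2: rows with parent_id in {11,13} -> build (id 14, d 2).
Iteration 3: no rows with parent_id in {14}; recursion stops.
Total rows emitted: 4.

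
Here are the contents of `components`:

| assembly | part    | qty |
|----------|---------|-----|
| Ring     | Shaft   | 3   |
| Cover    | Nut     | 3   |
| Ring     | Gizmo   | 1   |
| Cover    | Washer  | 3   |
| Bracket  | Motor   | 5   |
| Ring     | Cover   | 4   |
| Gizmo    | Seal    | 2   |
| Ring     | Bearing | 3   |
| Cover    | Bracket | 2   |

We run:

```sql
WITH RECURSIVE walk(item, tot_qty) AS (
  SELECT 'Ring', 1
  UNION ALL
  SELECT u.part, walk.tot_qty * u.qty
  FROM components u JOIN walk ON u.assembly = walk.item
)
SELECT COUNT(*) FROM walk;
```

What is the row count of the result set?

10

Base: (Ring, tot_qty=1).
Iteration 1: components of {Ring} -> Bearing = 1*3 = 3, Cover = 1*4 = 4, Gizmo = 1*1 = 1, Shaft = 1*3 = 3.
Iteration 2: components of {Bearing,Cover,Gizmo,Shaft} -> Bracket = 4*2 = 8, Nut = 4*3 = 12, Seal = 1*2 = 2, Washer = 4*3 = 12.
Iteration 3: components of {Bracket,Nut,Seal,Washer} -> Motor = 8*5 = 40.
Iteration 4: no further components; recursion stops.
Total rows emitted: 10.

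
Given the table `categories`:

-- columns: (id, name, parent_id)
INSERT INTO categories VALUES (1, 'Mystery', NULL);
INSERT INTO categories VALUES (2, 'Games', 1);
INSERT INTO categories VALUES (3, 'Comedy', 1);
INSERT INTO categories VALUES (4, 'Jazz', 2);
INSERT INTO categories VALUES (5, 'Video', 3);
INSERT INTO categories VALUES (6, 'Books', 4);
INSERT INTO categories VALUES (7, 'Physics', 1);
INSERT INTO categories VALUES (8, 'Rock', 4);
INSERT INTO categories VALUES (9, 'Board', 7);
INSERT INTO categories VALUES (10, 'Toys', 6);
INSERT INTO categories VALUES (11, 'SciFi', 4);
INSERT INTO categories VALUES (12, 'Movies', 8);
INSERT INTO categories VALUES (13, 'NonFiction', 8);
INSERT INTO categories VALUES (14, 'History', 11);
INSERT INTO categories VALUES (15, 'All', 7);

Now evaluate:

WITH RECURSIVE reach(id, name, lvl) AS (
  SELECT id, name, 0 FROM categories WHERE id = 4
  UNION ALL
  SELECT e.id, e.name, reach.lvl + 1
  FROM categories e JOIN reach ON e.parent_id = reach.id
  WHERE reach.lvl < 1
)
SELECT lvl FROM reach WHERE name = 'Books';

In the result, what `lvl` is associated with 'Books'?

Base: id=4 (Jazz) at lvl 0.
Iteration 1: rows with parent_id in {4} -> Books (id 6, lvl 1), Rock (id 8, lvl 1), SciFi (id 11, lvl 1).
Iteration 2: lvl < 1 fails for all current rows; recursion stops.

1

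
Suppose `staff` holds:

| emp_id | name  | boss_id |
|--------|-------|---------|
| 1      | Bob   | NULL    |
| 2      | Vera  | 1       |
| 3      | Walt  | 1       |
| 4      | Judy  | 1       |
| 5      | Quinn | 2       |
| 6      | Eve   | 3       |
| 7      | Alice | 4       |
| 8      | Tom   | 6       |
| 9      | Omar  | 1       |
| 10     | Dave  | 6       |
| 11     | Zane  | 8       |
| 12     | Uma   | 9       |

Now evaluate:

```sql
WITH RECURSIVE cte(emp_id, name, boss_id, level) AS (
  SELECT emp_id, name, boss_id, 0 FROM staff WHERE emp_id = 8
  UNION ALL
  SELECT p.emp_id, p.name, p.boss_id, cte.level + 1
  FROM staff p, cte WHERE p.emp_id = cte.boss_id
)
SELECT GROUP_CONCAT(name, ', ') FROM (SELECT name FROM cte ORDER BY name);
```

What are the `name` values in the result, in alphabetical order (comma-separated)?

Base: emp_id=8 (Tom), boss_id=6, level 0.
Iteration 1: join on emp_id=6 -> Eve (id 6, boss_id=3, level 1).
Iteration 2: join on emp_id=3 -> Walt (id 3, boss_id=1, level 2).
Iteration 3: join on emp_id=1 -> Bob (id 1, boss_id=NULL, level 3).
Iteration 4: boss_id is NULL; no match; recursion stops.

Bob, Eve, Tom, Walt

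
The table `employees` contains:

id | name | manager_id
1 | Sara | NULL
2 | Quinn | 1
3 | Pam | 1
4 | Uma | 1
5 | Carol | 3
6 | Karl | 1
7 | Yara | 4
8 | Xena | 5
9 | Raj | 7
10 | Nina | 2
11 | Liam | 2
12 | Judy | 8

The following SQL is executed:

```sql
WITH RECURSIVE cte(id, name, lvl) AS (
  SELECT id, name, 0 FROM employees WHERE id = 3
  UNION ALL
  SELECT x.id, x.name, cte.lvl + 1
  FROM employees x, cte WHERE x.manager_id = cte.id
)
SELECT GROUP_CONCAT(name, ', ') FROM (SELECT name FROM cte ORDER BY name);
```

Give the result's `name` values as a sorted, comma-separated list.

Carol, Judy, Pam, Xena

Base: id=3 (Pam) at lvl 0.
Iteration 1: rows with manager_id in {3} -> Carol (id 5, lvl 1).
Iteration 2: rows with manager_id in {5} -> Xena (id 8, lvl 2).
Iteration 3: rows with manager_id in {8} -> Judy (id 12, lvl 3).
Iteration 4: no rows with manager_id in {12}; recursion stops.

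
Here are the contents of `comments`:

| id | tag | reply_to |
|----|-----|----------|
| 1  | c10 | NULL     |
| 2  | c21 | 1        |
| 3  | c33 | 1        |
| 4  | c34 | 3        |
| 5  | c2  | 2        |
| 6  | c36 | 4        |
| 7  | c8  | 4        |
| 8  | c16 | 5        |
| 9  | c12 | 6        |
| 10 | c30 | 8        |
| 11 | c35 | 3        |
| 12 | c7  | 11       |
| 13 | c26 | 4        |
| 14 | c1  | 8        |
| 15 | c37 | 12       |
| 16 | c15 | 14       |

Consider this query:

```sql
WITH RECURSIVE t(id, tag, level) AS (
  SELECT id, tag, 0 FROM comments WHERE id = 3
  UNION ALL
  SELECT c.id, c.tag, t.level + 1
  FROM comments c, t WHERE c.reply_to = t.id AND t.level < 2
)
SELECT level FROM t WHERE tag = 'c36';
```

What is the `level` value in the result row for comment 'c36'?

2

Base: id=3 (c33) at level 0.
Iteration 1: rows with reply_to in {3} -> c34 (id 4, level 1), c35 (id 11, level 1).
Iteration 2: rows with reply_to in {4,11} -> c36 (id 6, level 2), c8 (id 7, level 2), c7 (id 12, level 2), c26 (id 13, level 2).
Iteration 3: level < 2 fails for all current rows; recursion stops.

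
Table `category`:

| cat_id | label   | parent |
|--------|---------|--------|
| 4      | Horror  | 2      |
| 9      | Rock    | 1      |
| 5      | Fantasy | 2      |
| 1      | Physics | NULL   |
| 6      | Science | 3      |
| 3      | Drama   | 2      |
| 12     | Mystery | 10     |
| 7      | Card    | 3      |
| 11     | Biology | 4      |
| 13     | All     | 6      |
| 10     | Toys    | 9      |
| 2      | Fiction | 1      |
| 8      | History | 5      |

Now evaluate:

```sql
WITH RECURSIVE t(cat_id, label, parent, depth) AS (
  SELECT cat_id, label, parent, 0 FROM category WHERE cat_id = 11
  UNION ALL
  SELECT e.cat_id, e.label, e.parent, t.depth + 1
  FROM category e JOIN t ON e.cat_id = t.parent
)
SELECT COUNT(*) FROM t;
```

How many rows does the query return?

Base: cat_id=11 (Biology), parent=4, depth 0.
Iteration 1: join on cat_id=4 -> Horror (id 4, parent=2, depth 1).
Iteration 2: join on cat_id=2 -> Fiction (id 2, parent=1, depth 2).
Iteration 3: join on cat_id=1 -> Physics (id 1, parent=NULL, depth 3).
Iteration 4: parent is NULL; no match; recursion stops.
Total rows emitted: 4.

4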